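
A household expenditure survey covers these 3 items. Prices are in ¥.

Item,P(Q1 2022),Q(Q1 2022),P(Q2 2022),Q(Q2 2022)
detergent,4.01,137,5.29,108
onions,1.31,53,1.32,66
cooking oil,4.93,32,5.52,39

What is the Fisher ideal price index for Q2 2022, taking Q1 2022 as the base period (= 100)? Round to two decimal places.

123.91

Laspeyres component (base-period weights):
ΣP(Q2 2022)Q(Q1 2022) = 5.29×137 + 1.32×53 + 5.52×32 = 724.73 + 69.96 + 176.64 = 971.33
ΣP(Q1 2022)Q(Q1 2022) = 4.01×137 + 1.31×53 + 4.93×32 = 549.37 + 69.43 + 157.76 = 776.56
L = 971.33 / 776.56 × 100 = 125.0811
Paasche component (current-period weights):
ΣP(Q2 2022)Q(Q2 2022) = 5.29×108 + 1.32×66 + 5.52×39 = 571.32 + 87.12 + 215.28 = 873.72
ΣP(Q1 2022)Q(Q2 2022) = 4.01×108 + 1.31×66 + 4.93×39 = 433.08 + 86.46 + 192.27 = 711.81
P = 873.72 / 711.81 × 100 = 122.7462
Fisher = √(L × P) = √(125.0811 × 122.7462) = 123.9082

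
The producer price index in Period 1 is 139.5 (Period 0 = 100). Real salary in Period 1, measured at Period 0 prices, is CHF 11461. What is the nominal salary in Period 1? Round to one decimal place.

15988.1

Nominal = Real × (Index/100) = 11461 × (139.5/100)
        = 11461 × 1.395 = 15988.0950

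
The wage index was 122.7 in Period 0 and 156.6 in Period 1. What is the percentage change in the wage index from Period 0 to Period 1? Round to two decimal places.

27.63%

Change = (156.6 − 122.7) / 122.7 × 100
       = 33.9 / 122.7 × 100 = 27.6284%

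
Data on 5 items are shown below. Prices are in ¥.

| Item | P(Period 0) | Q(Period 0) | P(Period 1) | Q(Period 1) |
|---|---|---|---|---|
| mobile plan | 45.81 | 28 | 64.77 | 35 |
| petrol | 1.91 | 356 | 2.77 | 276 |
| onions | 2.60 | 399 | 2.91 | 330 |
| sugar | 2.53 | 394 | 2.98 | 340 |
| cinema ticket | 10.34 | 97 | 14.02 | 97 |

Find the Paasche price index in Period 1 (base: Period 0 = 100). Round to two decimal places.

Paasche price index uses current-period quantities as weights.
ΣP(Period 1)·Q(Period 1) = 64.77×35 + 2.77×276 + 2.91×330 + 2.98×340 + 14.02×97 = 2266.95 + 764.52 + 960.3 + 1013.2 + 1359.94 = 6364.91
ΣP(Period 0)·Q(Period 1) = 45.81×35 + 1.91×276 + 2.60×330 + 2.53×340 + 10.34×97 = 1603.35 + 527.16 + 858 + 860.2 + 1002.98 = 4851.69
Index = 6364.91 / 4851.69 × 100 = 131.1895

131.19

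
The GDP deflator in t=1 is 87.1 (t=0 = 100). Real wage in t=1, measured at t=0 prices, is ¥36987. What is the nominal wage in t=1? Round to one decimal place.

Nominal = Real × (Index/100) = 36987 × (87.1/100)
        = 36987 × 0.871 = 32215.6770

32215.7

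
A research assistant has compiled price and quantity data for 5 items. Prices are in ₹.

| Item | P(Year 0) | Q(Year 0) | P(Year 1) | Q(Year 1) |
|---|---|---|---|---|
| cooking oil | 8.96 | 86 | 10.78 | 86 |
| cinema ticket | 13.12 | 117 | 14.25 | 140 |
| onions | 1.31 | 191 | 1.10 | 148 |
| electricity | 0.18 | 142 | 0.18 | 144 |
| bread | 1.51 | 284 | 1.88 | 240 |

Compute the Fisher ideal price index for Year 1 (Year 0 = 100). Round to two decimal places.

Laspeyres component (base-period weights):
ΣP(Year 1)Q(Year 0) = 10.78×86 + 14.25×117 + 1.10×191 + 0.18×142 + 1.88×284 = 927.08 + 1667.25 + 210.1 + 25.56 + 533.92 = 3363.91
ΣP(Year 0)Q(Year 0) = 8.96×86 + 13.12×117 + 1.31×191 + 0.18×142 + 1.51×284 = 770.56 + 1535.04 + 250.21 + 25.56 + 428.84 = 3010.21
L = 3363.91 / 3010.21 × 100 = 111.7500
Paasche component (current-period weights):
ΣP(Year 1)Q(Year 1) = 10.78×86 + 14.25×140 + 1.10×148 + 0.18×144 + 1.88×240 = 927.08 + 1995 + 162.8 + 25.92 + 451.2 = 3562
ΣP(Year 0)Q(Year 1) = 8.96×86 + 13.12×140 + 1.31×148 + 0.18×144 + 1.51×240 = 770.56 + 1836.8 + 193.88 + 25.92 + 362.4 = 3189.56
P = 3562 / 3189.56 × 100 = 111.6768
Fisher = √(L × P) = √(111.7500 × 111.6768) = 111.7134

111.71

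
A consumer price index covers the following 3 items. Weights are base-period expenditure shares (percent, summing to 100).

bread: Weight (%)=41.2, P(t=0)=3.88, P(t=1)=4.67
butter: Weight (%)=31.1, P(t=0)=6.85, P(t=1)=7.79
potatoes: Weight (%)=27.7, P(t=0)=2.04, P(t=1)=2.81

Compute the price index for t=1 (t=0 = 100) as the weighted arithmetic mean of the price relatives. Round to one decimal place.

bread: 41.2 × (4.67/3.88) = 41.2 × 1.203608 = 49.5887
butter: 31.1 × (7.79/6.85) = 31.1 × 1.137226 = 35.3677
potatoes: 27.7 × (2.81/2.04) = 27.7 × 1.377451 = 38.1554
Index = Σ wᵢ·(p₁ᵢ/p₀ᵢ) = 49.5887 + 35.3677 + 38.1554 = 123.1118

123.1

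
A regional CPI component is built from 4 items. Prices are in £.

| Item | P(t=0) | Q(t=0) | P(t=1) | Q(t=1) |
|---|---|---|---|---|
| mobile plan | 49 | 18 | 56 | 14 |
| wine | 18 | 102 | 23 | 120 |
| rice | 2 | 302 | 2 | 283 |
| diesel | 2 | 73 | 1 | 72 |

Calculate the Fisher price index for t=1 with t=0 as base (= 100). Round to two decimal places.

Laspeyres component (base-period weights):
ΣP(t=1)Q(t=0) = 56×18 + 23×102 + 2×302 + 1×73 = 1008 + 2346 + 604 + 73 = 4031
ΣP(t=0)Q(t=0) = 49×18 + 18×102 + 2×302 + 2×73 = 882 + 1836 + 604 + 146 = 3468
L = 4031 / 3468 × 100 = 116.2341
Paasche component (current-period weights):
ΣP(t=1)Q(t=1) = 56×14 + 23×120 + 2×283 + 1×72 = 784 + 2760 + 566 + 72 = 4182
ΣP(t=0)Q(t=1) = 49×14 + 18×120 + 2×283 + 2×72 = 686 + 2160 + 566 + 144 = 3556
P = 4182 / 3556 × 100 = 117.6040
Fisher = √(L × P) = √(116.2341 × 117.6040) = 116.9171

116.92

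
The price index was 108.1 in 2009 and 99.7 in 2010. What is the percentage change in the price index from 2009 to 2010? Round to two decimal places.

Change = (99.7 − 108.1) / 108.1 × 100
       = -8.4 / 108.1 × 100 = -7.7706%

-7.77%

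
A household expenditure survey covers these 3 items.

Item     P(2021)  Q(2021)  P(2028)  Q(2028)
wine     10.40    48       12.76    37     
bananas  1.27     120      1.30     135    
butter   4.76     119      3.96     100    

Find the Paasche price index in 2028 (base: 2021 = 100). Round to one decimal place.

Paasche price index uses current-period quantities as weights.
ΣP(2028)·Q(2028) = 12.76×37 + 1.30×135 + 3.96×100 = 472.12 + 175.5 + 396 = 1043.62
ΣP(2021)·Q(2028) = 10.40×37 + 1.27×135 + 4.76×100 = 384.8 + 171.45 + 476 = 1032.25
Index = 1043.62 / 1032.25 × 100 = 101.1015

101.1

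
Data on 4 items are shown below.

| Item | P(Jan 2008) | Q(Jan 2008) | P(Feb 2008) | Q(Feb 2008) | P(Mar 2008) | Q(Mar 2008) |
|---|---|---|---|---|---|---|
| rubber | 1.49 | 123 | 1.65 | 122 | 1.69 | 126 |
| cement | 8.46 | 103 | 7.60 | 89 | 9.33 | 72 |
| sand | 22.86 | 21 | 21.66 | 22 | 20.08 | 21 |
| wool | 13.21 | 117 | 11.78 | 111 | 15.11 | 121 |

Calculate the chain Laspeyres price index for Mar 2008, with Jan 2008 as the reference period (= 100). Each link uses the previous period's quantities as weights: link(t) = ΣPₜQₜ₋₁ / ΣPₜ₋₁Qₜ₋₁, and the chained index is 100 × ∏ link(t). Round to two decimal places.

108.49

Link Jan 2008→Feb 2008:
ΣP(Feb 2008)Q(Jan 2008) = 1.65×123 + 7.60×103 + 21.66×21 + 11.78×117 = 202.95 + 782.8 + 454.86 + 1378.26 = 2818.87
ΣP(Jan 2008)Q(Jan 2008) = 1.49×123 + 8.46×103 + 22.86×21 + 13.21×117 = 183.27 + 871.38 + 480.06 + 1545.57 = 3080.28
link = 2818.87/3080.28 = 0.915134
Link Feb 2008→Mar 2008:
ΣP(Mar 2008)Q(Feb 2008) = 1.69×122 + 9.33×89 + 20.08×22 + 15.11×111 = 206.18 + 830.37 + 441.76 + 1677.21 = 3155.52
ΣP(Feb 2008)Q(Feb 2008) = 1.65×122 + 7.60×89 + 21.66×22 + 11.78×111 = 201.3 + 676.4 + 476.52 + 1307.58 = 2661.8
link = 3155.52/2661.8 = 1.185484
Chained index = 100 × 0.915134 × 1.185484 = 108.4877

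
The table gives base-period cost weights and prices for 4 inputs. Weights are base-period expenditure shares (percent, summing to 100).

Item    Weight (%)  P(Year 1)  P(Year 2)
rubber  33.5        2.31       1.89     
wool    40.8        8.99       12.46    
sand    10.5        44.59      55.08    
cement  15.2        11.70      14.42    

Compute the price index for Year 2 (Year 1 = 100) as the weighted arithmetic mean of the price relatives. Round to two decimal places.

rubber: 33.5 × (1.89/2.31) = 33.5 × 0.818182 = 27.4091
wool: 40.8 × (12.46/8.99) = 40.8 × 1.385984 = 56.5482
sand: 10.5 × (55.08/44.59) = 10.5 × 1.235255 = 12.9702
cement: 15.2 × (14.42/11.70) = 15.2 × 1.232479 = 18.7337
Index = Σ wᵢ·(p₁ᵢ/p₀ᵢ) = 27.4091 + 56.5482 + 12.9702 + 18.7337 = 115.6611

115.66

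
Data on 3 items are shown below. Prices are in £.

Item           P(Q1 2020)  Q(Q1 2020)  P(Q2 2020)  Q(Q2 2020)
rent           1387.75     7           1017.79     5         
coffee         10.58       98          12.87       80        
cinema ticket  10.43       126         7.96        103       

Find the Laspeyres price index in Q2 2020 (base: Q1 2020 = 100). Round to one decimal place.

77.8

Laspeyres price index uses base-period quantities as weights.
ΣP(Q2 2020)·Q(Q1 2020) = 1017.79×7 + 12.87×98 + 7.96×126 = 7124.53 + 1261.26 + 1002.96 = 9388.75
ΣP(Q1 2020)·Q(Q1 2020) = 1387.75×7 + 10.58×98 + 10.43×126 = 9714.25 + 1036.84 + 1314.18 = 12065.27
Index = 9388.75 / 12065.27 × 100 = 77.8163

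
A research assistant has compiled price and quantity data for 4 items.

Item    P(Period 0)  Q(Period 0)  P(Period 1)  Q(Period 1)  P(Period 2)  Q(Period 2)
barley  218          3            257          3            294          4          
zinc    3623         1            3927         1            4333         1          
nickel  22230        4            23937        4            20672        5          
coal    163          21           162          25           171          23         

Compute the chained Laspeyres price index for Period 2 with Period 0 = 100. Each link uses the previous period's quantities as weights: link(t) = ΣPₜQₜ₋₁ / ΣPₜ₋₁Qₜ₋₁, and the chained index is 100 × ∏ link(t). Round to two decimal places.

94.81

Link Period 0→Period 1:
ΣP(Period 1)Q(Period 0) = 257×3 + 3927×1 + 23937×4 + 162×21 = 771 + 3927 + 95748 + 3402 = 103848
ΣP(Period 0)Q(Period 0) = 218×3 + 3623×1 + 22230×4 + 163×21 = 654 + 3623 + 88920 + 3423 = 96620
link = 103848/96620 = 1.074809
Link Period 1→Period 2:
ΣP(Period 2)Q(Period 1) = 294×3 + 4333×1 + 20672×4 + 171×25 = 882 + 4333 + 82688 + 4275 = 92178
ΣP(Period 1)Q(Period 1) = 257×3 + 3927×1 + 23937×4 + 162×25 = 771 + 3927 + 95748 + 4050 = 104496
link = 92178/104496 = 0.882120
Chained index = 100 × 1.074809 × 0.882120 = 94.8110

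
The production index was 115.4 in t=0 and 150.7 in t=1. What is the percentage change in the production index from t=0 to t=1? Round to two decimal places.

Change = (150.7 − 115.4) / 115.4 × 100
       = 35.3 / 115.4 × 100 = 30.5893%

30.59%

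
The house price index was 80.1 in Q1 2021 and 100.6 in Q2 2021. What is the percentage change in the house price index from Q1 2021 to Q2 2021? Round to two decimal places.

25.59%

Change = (100.6 − 80.1) / 80.1 × 100
       = 20.5 / 80.1 × 100 = 25.5930%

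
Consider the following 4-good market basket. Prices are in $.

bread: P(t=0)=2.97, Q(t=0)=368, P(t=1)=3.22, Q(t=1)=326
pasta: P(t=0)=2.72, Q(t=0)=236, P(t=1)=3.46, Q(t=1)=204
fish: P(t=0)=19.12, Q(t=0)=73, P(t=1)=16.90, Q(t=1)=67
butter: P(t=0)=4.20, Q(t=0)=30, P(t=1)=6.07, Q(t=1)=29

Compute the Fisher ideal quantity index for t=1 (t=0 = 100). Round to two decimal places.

Laspeyres component (base-period weights):
ΣP(t=0)Q(t=1) = 2.97×326 + 2.72×204 + 19.12×67 + 4.20×29 = 968.22 + 554.88 + 1281.04 + 121.8 = 2925.94
ΣP(t=0)Q(t=0) = 2.97×368 + 2.72×236 + 19.12×73 + 4.20×30 = 1092.96 + 641.92 + 1395.76 + 126 = 3256.64
L = 2925.94 / 3256.64 × 100 = 89.8454
Paasche component (current-period weights):
ΣP(t=1)Q(t=1) = 3.22×326 + 3.46×204 + 16.90×67 + 6.07×29 = 1049.72 + 705.84 + 1132.3 + 176.03 = 3063.89
ΣP(t=1)Q(t=0) = 3.22×368 + 3.46×236 + 16.90×73 + 6.07×30 = 1184.96 + 816.56 + 1233.7 + 182.1 = 3417.32
P = 3063.89 / 3417.32 × 100 = 89.6577
Fisher = √(L × P) = √(89.8454 × 89.6577) = 89.7515

89.75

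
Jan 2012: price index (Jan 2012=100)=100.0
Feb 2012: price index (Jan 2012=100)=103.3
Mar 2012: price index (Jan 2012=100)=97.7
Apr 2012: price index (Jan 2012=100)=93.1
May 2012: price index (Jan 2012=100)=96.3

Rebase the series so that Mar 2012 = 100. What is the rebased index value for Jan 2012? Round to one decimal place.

Rebased(Jan 2012) = 100.0 / 97.7 × 100 = 102.3541

102.4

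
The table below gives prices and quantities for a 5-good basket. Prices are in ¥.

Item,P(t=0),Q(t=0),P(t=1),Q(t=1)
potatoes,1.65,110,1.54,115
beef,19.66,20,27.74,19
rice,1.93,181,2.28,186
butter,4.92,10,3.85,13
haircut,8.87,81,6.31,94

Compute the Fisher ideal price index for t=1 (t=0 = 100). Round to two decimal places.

Laspeyres component (base-period weights):
ΣP(t=1)Q(t=0) = 1.54×110 + 27.74×20 + 2.28×181 + 3.85×10 + 6.31×81 = 169.4 + 554.8 + 412.68 + 38.5 + 511.11 = 1686.49
ΣP(t=0)Q(t=0) = 1.65×110 + 19.66×20 + 1.93×181 + 4.92×10 + 8.87×81 = 181.5 + 393.2 + 349.33 + 49.2 + 718.47 = 1691.7
L = 1686.49 / 1691.7 × 100 = 99.6920
Paasche component (current-period weights):
ΣP(t=1)Q(t=1) = 1.54×115 + 27.74×19 + 2.28×186 + 3.85×13 + 6.31×94 = 177.1 + 527.06 + 424.08 + 50.05 + 593.14 = 1771.43
ΣP(t=0)Q(t=1) = 1.65×115 + 19.66×19 + 1.93×186 + 4.92×13 + 8.87×94 = 189.75 + 373.54 + 358.98 + 63.96 + 833.78 = 1820.01
P = 1771.43 / 1820.01 × 100 = 97.3308
Fisher = √(L × P) = √(99.6920 × 97.3308) = 98.5043

98.50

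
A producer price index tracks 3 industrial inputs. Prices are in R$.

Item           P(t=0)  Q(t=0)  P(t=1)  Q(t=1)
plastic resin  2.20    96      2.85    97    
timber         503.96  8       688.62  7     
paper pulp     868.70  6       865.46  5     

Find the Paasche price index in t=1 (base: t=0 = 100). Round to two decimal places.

116.57

Paasche price index uses current-period quantities as weights.
ΣP(t=1)·Q(t=1) = 2.85×97 + 688.62×7 + 865.46×5 = 276.45 + 4820.34 + 4327.3 = 9424.09
ΣP(t=0)·Q(t=1) = 2.20×97 + 503.96×7 + 868.70×5 = 213.4 + 3527.72 + 4343.5 = 8084.62
Index = 9424.09 / 8084.62 × 100 = 116.5681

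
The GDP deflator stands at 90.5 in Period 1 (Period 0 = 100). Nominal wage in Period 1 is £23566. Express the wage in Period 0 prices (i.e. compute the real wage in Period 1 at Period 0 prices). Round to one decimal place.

26039.8

Real = Nominal ÷ (Index/100) = 23566 ÷ (90.5/100)
     = 23566 ÷ 0.905 = 26039.7790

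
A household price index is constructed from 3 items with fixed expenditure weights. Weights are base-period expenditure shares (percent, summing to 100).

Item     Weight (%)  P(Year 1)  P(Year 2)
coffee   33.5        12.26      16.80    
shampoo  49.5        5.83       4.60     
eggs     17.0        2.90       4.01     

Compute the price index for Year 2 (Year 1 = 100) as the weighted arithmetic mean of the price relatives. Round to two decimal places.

108.47

coffee: 33.5 × (16.80/12.26) = 33.5 × 1.370310 = 45.9054
shampoo: 49.5 × (4.60/5.83) = 49.5 × 0.789022 = 39.0566
eggs: 17.0 × (4.01/2.90) = 17.0 × 1.382759 = 23.5069
Index = Σ wᵢ·(p₁ᵢ/p₀ᵢ) = 45.9054 + 39.0566 + 23.5069 = 108.4689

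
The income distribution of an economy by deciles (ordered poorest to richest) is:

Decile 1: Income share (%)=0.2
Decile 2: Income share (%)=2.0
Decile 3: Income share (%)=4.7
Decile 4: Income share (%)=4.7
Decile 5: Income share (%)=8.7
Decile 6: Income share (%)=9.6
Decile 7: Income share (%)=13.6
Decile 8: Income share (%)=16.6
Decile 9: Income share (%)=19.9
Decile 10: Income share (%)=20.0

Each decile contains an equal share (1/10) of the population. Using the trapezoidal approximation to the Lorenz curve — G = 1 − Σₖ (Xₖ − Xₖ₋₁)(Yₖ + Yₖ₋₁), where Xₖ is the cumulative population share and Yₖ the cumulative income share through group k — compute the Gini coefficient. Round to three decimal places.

0.391

Cumulative income shares Yₖ: 0.0020, 0.0220, 0.0690, 0.1160, 0.2030, 0.2990, 0.4350, 0.6010, 0.8000, 1.0000
Σ (Xₖ−Xₖ₋₁)(Yₖ+Yₖ₋₁) = (1/10)(0.0020+0.0000) + (1/10)(0.0220+0.0020) + (1/10)(0.0690+0.0220) + (1/10)(0.1160+0.0690) + (1/10)(0.2030+0.1160) + (1/10)(0.2990+0.2030) + (1/10)(0.4350+0.2990) + (1/10)(0.6010+0.4350) + (1/10)(0.8000+0.6010) + (1/10)(1.0000+0.8000)
  = 0.0002 + 0.0024 + 0.0091 + 0.0185 + 0.0319 + 0.0502 + 0.0734 + 0.1036 + 0.1401 + 0.1800 = 0.6094
G = 1 − 0.6094 = 0.3906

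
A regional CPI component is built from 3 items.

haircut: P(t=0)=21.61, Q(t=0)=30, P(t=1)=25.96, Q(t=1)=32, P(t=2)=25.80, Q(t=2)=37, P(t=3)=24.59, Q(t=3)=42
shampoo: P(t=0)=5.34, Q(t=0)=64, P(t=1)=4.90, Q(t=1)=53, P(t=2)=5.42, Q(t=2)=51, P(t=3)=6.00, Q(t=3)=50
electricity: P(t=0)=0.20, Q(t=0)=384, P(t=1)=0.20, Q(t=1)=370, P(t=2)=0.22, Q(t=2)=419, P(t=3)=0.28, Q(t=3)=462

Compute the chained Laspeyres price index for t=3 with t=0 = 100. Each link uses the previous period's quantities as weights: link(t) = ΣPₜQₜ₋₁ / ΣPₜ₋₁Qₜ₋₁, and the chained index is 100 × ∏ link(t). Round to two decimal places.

Link t=0→t=1:
ΣP(t=1)Q(t=0) = 25.96×30 + 4.90×64 + 0.20×384 = 778.8 + 313.6 + 76.8 = 1169.2
ΣP(t=0)Q(t=0) = 21.61×30 + 5.34×64 + 0.20×384 = 648.3 + 341.76 + 76.8 = 1066.86
link = 1169.2/1066.86 = 1.095926
Link t=1→t=2:
ΣP(t=2)Q(t=1) = 25.80×32 + 5.42×53 + 0.22×370 = 825.6 + 287.26 + 81.4 = 1194.26
ΣP(t=1)Q(t=1) = 25.96×32 + 4.90×53 + 0.20×370 = 830.72 + 259.7 + 74 = 1164.42
link = 1194.26/1164.42 = 1.025626
Link t=2→t=3:
ΣP(t=3)Q(t=2) = 24.59×37 + 6.00×51 + 0.28×419 = 909.83 + 306 + 117.32 = 1333.15
ΣP(t=2)Q(t=2) = 25.80×37 + 5.42×51 + 0.22×419 = 954.6 + 276.42 + 92.18 = 1323.2
link = 1333.15/1323.2 = 1.007520
Chained index = 100 × 1.095926 × 1.025626 × 1.007520 = 113.2463

113.25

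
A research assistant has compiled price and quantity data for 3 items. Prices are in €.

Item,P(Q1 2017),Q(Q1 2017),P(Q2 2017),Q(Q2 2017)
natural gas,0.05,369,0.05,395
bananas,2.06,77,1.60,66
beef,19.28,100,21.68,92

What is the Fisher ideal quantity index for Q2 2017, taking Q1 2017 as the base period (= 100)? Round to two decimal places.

Laspeyres component (base-period weights):
ΣP(Q1 2017)Q(Q2 2017) = 0.05×395 + 2.06×66 + 19.28×92 = 19.75 + 135.96 + 1773.76 = 1929.47
ΣP(Q1 2017)Q(Q1 2017) = 0.05×369 + 2.06×77 + 19.28×100 = 18.45 + 158.62 + 1928 = 2105.07
L = 1929.47 / 2105.07 × 100 = 91.6582
Paasche component (current-period weights):
ΣP(Q2 2017)Q(Q2 2017) = 0.05×395 + 1.60×66 + 21.68×92 = 19.75 + 105.6 + 1994.56 = 2119.91
ΣP(Q2 2017)Q(Q1 2017) = 0.05×369 + 1.60×77 + 21.68×100 = 18.45 + 123.2 + 2168 = 2309.65
P = 2119.91 / 2309.65 × 100 = 91.7849
Fisher = √(L × P) = √(91.6582 × 91.7849) = 91.7215

91.72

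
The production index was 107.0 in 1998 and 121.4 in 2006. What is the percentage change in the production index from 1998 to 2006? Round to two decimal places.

Change = (121.4 − 107.0) / 107.0 × 100
       = 14.4 / 107.0 × 100 = 13.4579%

13.46%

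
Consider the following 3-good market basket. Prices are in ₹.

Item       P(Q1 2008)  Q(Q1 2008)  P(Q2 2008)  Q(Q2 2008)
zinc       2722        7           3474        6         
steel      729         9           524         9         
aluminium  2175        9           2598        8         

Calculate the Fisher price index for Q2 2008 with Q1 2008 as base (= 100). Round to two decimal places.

115.50

Laspeyres component (base-period weights):
ΣP(Q2 2008)Q(Q1 2008) = 3474×7 + 524×9 + 2598×9 = 24318 + 4716 + 23382 = 52416
ΣP(Q1 2008)Q(Q1 2008) = 2722×7 + 729×9 + 2175×9 = 19054 + 6561 + 19575 = 45190
L = 52416 / 45190 × 100 = 115.9903
Paasche component (current-period weights):
ΣP(Q2 2008)Q(Q2 2008) = 3474×6 + 524×9 + 2598×8 = 20844 + 4716 + 20784 = 46344
ΣP(Q1 2008)Q(Q2 2008) = 2722×6 + 729×9 + 2175×8 = 16332 + 6561 + 17400 = 40293
P = 46344 / 40293 × 100 = 115.0175
Fisher = √(L × P) = √(115.9903 × 115.0175) = 115.5029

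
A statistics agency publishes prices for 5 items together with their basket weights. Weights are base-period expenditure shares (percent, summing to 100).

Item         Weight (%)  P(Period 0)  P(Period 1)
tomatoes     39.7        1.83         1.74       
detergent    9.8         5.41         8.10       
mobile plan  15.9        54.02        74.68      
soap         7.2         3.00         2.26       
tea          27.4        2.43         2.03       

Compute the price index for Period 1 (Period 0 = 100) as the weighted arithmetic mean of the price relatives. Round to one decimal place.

tomatoes: 39.7 × (1.74/1.83) = 39.7 × 0.950820 = 37.7475
detergent: 9.8 × (8.10/5.41) = 9.8 × 1.497227 = 14.6728
mobile plan: 15.9 × (74.68/54.02) = 15.9 × 1.382451 = 21.9810
soap: 7.2 × (2.26/3.00) = 7.2 × 0.753333 = 5.4240
tea: 27.4 × (2.03/2.43) = 27.4 × 0.835391 = 22.8897
Index = Σ wᵢ·(p₁ᵢ/p₀ᵢ) = 37.7475 + 14.6728 + 21.9810 + 5.4240 + 22.8897 = 102.7151

102.7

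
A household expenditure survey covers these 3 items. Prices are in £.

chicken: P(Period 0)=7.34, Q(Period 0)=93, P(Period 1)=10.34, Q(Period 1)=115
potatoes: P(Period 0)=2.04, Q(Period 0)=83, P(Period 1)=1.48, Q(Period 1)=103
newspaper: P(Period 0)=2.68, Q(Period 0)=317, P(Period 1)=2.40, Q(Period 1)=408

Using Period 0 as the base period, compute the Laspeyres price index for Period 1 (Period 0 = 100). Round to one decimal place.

108.4

Laspeyres price index uses base-period quantities as weights.
ΣP(Period 1)·Q(Period 0) = 10.34×93 + 1.48×83 + 2.40×317 = 961.62 + 122.84 + 760.8 = 1845.26
ΣP(Period 0)·Q(Period 0) = 7.34×93 + 2.04×83 + 2.68×317 = 682.62 + 169.32 + 849.56 = 1701.5
Index = 1845.26 / 1701.5 × 100 = 108.4490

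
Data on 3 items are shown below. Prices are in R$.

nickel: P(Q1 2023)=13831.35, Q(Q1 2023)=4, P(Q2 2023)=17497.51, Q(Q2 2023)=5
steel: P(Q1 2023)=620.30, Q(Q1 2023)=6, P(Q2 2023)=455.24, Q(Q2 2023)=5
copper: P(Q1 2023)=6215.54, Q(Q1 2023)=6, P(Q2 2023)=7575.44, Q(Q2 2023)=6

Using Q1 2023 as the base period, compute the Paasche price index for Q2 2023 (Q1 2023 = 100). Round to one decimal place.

Paasche price index uses current-period quantities as weights.
ΣP(Q2 2023)·Q(Q2 2023) = 17497.51×5 + 455.24×5 + 7575.44×6 = 87487.55 + 2276.2 + 45452.64 = 135216.39
ΣP(Q1 2023)·Q(Q2 2023) = 13831.35×5 + 620.30×5 + 6215.54×6 = 69156.75 + 3101.5 + 37293.24 = 109551.49
Index = 135216.39 / 109551.49 × 100 = 123.4272

123.4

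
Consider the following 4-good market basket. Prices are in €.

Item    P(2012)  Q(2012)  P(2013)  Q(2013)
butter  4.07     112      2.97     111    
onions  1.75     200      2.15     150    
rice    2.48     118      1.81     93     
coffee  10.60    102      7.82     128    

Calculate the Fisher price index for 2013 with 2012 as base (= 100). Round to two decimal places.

80.25

Laspeyres component (base-period weights):
ΣP(2013)Q(2012) = 2.97×112 + 2.15×200 + 1.81×118 + 7.82×102 = 332.64 + 430 + 213.58 + 797.64 = 1773.86
ΣP(2012)Q(2012) = 4.07×112 + 1.75×200 + 2.48×118 + 10.60×102 = 455.84 + 350 + 292.64 + 1081.2 = 2179.68
L = 1773.86 / 2179.68 × 100 = 81.3817
Paasche component (current-period weights):
ΣP(2013)Q(2013) = 2.97×111 + 2.15×150 + 1.81×93 + 7.82×128 = 329.67 + 322.5 + 168.33 + 1000.96 = 1821.46
ΣP(2012)Q(2013) = 4.07×111 + 1.75×150 + 2.48×93 + 10.60×128 = 451.77 + 262.5 + 230.64 + 1356.8 = 2301.71
P = 1821.46 / 2301.71 × 100 = 79.1351
Fisher = √(L × P) = √(81.3817 × 79.1351) = 80.2505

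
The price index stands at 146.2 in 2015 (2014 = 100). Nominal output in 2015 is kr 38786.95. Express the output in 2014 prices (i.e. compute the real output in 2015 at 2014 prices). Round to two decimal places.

Real = Nominal ÷ (Index/100) = 38786.95 ÷ (146.2/100)
     = 38786.95 ÷ 1.462 = 26530.0616

26530.06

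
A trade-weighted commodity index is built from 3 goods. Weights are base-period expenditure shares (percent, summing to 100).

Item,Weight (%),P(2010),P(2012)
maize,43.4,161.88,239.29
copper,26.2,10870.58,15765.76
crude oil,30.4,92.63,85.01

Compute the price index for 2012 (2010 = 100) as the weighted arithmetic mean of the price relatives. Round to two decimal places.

maize: 43.4 × (239.29/161.88) = 43.4 × 1.478194 = 64.1536
copper: 26.2 × (15765.76/10870.58) = 26.2 × 1.450315 = 37.9982
crude oil: 30.4 × (85.01/92.63) = 30.4 × 0.917737 = 27.8992
Index = Σ wᵢ·(p₁ᵢ/p₀ᵢ) = 64.1536 + 37.9982 + 27.8992 = 130.0511

130.05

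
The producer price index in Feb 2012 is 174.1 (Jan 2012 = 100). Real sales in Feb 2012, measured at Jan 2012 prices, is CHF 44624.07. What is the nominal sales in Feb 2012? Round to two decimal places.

77690.51

Nominal = Real × (Index/100) = 44624.07 × (174.1/100)
        = 44624.07 × 1.741 = 77690.5059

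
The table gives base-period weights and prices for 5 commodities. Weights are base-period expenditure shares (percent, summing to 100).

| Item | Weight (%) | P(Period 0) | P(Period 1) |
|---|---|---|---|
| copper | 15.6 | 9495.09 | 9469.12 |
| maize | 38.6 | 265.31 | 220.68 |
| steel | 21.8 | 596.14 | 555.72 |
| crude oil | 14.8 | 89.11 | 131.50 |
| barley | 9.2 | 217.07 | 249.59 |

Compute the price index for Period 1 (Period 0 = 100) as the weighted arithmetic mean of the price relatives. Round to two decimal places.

copper: 15.6 × (9469.12/9495.09) = 15.6 × 0.997265 = 15.5573
maize: 38.6 × (220.68/265.31) = 38.6 × 0.831782 = 32.1068
steel: 21.8 × (555.72/596.14) = 21.8 × 0.932197 = 20.3219
crude oil: 14.8 × (131.50/89.11) = 14.8 × 1.475704 = 21.8404
barley: 9.2 × (249.59/217.07) = 9.2 × 1.149813 = 10.5783
Index = Σ wᵢ·(p₁ᵢ/p₀ᵢ) = 15.5573 + 32.1068 + 20.3219 + 21.8404 + 10.5783 = 100.4047

100.40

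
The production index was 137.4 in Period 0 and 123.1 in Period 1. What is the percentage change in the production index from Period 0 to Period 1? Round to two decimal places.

-10.41%

Change = (123.1 − 137.4) / 137.4 × 100
       = -14.3 / 137.4 × 100 = -10.4076%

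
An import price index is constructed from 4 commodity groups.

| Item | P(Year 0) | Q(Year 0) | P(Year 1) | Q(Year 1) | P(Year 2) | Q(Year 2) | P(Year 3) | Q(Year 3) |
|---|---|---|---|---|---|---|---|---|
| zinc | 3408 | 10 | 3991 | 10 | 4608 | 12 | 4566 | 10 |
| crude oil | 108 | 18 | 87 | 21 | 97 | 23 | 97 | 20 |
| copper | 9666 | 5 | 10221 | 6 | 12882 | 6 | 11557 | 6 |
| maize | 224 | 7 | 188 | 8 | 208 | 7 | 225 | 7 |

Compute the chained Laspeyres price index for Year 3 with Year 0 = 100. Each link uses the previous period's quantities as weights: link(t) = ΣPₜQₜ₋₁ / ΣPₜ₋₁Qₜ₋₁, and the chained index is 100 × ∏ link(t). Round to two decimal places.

124.68

Link Year 0→Year 1:
ΣP(Year 1)Q(Year 0) = 3991×10 + 87×18 + 10221×5 + 188×7 = 39910 + 1566 + 51105 + 1316 = 93897
ΣP(Year 0)Q(Year 0) = 3408×10 + 108×18 + 9666×5 + 224×7 = 34080 + 1944 + 48330 + 1568 = 85922
link = 93897/85922 = 1.092817
Link Year 1→Year 2:
ΣP(Year 2)Q(Year 1) = 4608×10 + 97×21 + 12882×6 + 208×8 = 46080 + 2037 + 77292 + 1664 = 127073
ΣP(Year 1)Q(Year 1) = 3991×10 + 87×21 + 10221×6 + 188×8 = 39910 + 1827 + 61326 + 1504 = 104567
link = 127073/104567 = 1.215230
Link Year 2→Year 3:
ΣP(Year 3)Q(Year 2) = 4566×12 + 97×23 + 11557×6 + 225×7 = 54792 + 2231 + 69342 + 1575 = 127940
ΣP(Year 2)Q(Year 2) = 4608×12 + 97×23 + 12882×6 + 208×7 = 55296 + 2231 + 77292 + 1456 = 136275
link = 127940/136275 = 0.938837
Chained index = 100 × 1.092817 × 1.215230 × 0.938837 = 124.6798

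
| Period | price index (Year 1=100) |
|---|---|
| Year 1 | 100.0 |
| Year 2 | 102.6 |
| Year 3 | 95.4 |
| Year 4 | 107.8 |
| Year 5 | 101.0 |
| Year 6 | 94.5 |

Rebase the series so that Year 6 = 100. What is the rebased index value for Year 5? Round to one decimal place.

Rebased(Year 5) = 101.0 / 94.5 × 100 = 106.8783

106.9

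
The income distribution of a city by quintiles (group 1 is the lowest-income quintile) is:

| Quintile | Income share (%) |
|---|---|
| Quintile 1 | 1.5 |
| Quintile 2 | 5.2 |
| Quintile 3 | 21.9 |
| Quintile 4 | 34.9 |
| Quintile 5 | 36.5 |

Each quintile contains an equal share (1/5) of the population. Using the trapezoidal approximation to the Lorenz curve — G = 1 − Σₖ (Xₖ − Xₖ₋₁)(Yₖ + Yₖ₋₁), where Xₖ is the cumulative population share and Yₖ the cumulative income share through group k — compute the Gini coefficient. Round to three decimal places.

0.399

Cumulative income shares Yₖ: 0.0150, 0.0670, 0.2860, 0.6350, 1.0000
Σ (Xₖ−Xₖ₋₁)(Yₖ+Yₖ₋₁) = (1/5)(0.0150+0.0000) + (1/5)(0.0670+0.0150) + (1/5)(0.2860+0.0670) + (1/5)(0.6350+0.2860) + (1/5)(1.0000+0.6350)
  = 0.0030 + 0.0164 + 0.0706 + 0.1842 + 0.3270 = 0.6012
G = 1 − 0.6012 = 0.3988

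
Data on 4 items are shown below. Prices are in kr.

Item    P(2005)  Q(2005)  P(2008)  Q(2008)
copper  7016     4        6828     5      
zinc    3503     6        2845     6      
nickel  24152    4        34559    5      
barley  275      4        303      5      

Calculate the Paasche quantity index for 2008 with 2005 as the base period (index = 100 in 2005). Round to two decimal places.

Paasche quantity index uses current-period prices as weights.
ΣP(2008)·Q(2008) = 6828×5 + 2845×6 + 34559×5 + 303×5 = 34140 + 17070 + 172795 + 1515 = 225520
ΣP(2008)·Q(2005) = 6828×4 + 2845×6 + 34559×4 + 303×4 = 27312 + 17070 + 138236 + 1212 = 183830
Index = 225520 / 183830 × 100 = 122.6786

122.68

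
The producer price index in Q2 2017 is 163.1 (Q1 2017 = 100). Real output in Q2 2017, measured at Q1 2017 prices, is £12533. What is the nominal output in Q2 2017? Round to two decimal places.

20441.32

Nominal = Real × (Index/100) = 12533 × (163.1/100)
        = 12533 × 1.631 = 20441.3230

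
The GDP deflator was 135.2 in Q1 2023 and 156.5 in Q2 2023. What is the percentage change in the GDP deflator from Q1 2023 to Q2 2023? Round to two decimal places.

Change = (156.5 − 135.2) / 135.2 × 100
       = 21.3 / 135.2 × 100 = 15.7544%

15.75%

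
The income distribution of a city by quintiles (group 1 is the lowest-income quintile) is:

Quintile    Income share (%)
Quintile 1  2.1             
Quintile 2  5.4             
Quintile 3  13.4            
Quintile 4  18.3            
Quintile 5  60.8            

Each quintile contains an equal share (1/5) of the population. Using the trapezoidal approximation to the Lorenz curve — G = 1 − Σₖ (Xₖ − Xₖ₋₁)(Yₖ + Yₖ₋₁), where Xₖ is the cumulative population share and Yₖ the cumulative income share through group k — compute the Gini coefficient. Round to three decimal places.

Cumulative income shares Yₖ: 0.0210, 0.0750, 0.2090, 0.3920, 1.0000
Σ (Xₖ−Xₖ₋₁)(Yₖ+Yₖ₋₁) = (1/5)(0.0210+0.0000) + (1/5)(0.0750+0.0210) + (1/5)(0.2090+0.0750) + (1/5)(0.3920+0.2090) + (1/5)(1.0000+0.3920)
  = 0.0042 + 0.0192 + 0.0568 + 0.1202 + 0.2784 = 0.4788
G = 1 − 0.4788 = 0.5212

0.521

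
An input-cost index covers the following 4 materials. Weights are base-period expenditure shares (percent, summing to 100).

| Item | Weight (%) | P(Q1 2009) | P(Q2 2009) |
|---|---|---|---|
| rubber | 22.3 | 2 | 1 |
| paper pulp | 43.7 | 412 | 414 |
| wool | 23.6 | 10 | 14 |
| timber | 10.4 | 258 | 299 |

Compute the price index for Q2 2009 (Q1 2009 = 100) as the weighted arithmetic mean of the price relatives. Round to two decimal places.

100.15

rubber: 22.3 × (1/2) = 22.3 × 0.500000 = 11.1500
paper pulp: 43.7 × (414/412) = 43.7 × 1.004854 = 43.9121
wool: 23.6 × (14/10) = 23.6 × 1.400000 = 33.0400
timber: 10.4 × (299/258) = 10.4 × 1.158915 = 12.0527
Index = Σ wᵢ·(p₁ᵢ/p₀ᵢ) = 11.1500 + 43.9121 + 33.0400 + 12.0527 = 100.1548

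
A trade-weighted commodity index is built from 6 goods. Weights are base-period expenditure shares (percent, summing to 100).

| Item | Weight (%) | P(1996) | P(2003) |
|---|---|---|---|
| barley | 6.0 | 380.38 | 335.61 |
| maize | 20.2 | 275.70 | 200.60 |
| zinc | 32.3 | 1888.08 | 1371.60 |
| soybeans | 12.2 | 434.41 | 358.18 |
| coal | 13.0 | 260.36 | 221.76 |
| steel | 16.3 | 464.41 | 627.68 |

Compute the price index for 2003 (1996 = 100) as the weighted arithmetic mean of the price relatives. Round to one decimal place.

barley: 6.0 × (335.61/380.38) = 6.0 × 0.882302 = 5.2938
maize: 20.2 × (200.60/275.70) = 20.2 × 0.727602 = 14.6976
zinc: 32.3 × (1371.60/1888.08) = 32.3 × 0.726452 = 23.4644
soybeans: 12.2 × (358.18/434.41) = 12.2 × 0.824521 = 10.0592
coal: 13.0 × (221.76/260.36) = 13.0 × 0.851744 = 11.0727
steel: 16.3 × (627.68/464.41) = 16.3 × 1.351564 = 22.0305
Index = Σ wᵢ·(p₁ᵢ/p₀ᵢ) = 5.2938 + 14.6976 + 23.4644 + 10.0592 + 11.0727 + 22.0305 = 86.6181

86.6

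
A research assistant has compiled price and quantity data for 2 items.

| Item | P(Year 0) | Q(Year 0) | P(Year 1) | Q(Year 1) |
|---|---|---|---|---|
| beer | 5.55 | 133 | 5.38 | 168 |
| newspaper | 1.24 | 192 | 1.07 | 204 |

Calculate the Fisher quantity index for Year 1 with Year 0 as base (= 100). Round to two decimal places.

121.63

Laspeyres component (base-period weights):
ΣP(Year 0)Q(Year 1) = 5.55×168 + 1.24×204 = 932.4 + 252.96 = 1185.36
ΣP(Year 0)Q(Year 0) = 5.55×133 + 1.24×192 = 738.15 + 238.08 = 976.23
L = 1185.36 / 976.23 × 100 = 121.4222
Paasche component (current-period weights):
ΣP(Year 1)Q(Year 1) = 5.38×168 + 1.07×204 = 903.84 + 218.28 = 1122.12
ΣP(Year 1)Q(Year 0) = 5.38×133 + 1.07×192 = 715.54 + 205.44 = 920.98
P = 1122.12 / 920.98 × 100 = 121.8398
Fisher = √(L × P) = √(121.4222 × 121.8398) = 121.6308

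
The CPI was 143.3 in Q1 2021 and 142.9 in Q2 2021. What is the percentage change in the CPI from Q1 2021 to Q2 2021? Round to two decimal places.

-0.28%

Change = (142.9 − 143.3) / 143.3 × 100
       = -0.4 / 143.3 × 100 = -0.2791%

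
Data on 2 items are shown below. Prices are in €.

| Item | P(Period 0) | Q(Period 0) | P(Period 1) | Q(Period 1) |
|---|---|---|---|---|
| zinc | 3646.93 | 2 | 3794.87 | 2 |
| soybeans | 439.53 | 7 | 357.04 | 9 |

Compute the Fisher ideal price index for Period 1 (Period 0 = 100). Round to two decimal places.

96.66

Laspeyres component (base-period weights):
ΣP(Period 1)Q(Period 0) = 3794.87×2 + 357.04×7 = 7589.74 + 2499.28 = 10089.02
ΣP(Period 0)Q(Period 0) = 3646.93×2 + 439.53×7 = 7293.86 + 3076.71 = 10370.57
L = 10089.02 / 10370.57 × 100 = 97.2851
Paasche component (current-period weights):
ΣP(Period 1)Q(Period 1) = 3794.87×2 + 357.04×9 = 7589.74 + 3213.36 = 10803.1
ΣP(Period 0)Q(Period 1) = 3646.93×2 + 439.53×9 = 7293.86 + 3955.77 = 11249.63
P = 10803.1 / 11249.63 × 100 = 96.0307
Fisher = √(L × P) = √(97.2851 × 96.0307) = 96.6559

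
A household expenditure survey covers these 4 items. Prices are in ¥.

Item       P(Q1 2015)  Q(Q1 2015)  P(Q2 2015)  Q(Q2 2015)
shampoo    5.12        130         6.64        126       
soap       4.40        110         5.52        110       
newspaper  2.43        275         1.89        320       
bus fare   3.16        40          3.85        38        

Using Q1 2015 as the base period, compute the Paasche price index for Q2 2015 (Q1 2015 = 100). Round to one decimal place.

108.3

Paasche price index uses current-period quantities as weights.
ΣP(Q2 2015)·Q(Q2 2015) = 6.64×126 + 5.52×110 + 1.89×320 + 3.85×38 = 836.64 + 607.2 + 604.8 + 146.3 = 2194.94
ΣP(Q1 2015)·Q(Q2 2015) = 5.12×126 + 4.40×110 + 2.43×320 + 3.16×38 = 645.12 + 484 + 777.6 + 120.08 = 2026.8
Index = 2194.94 / 2026.8 × 100 = 108.2958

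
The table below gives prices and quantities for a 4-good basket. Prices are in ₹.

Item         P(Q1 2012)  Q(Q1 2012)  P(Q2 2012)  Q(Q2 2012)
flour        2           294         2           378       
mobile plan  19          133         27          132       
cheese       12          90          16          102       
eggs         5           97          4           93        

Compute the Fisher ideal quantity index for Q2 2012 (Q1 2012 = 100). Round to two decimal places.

105.55

Laspeyres component (base-period weights):
ΣP(Q1 2012)Q(Q2 2012) = 2×378 + 19×132 + 12×102 + 5×93 = 756 + 2508 + 1224 + 465 = 4953
ΣP(Q1 2012)Q(Q1 2012) = 2×294 + 19×133 + 12×90 + 5×97 = 588 + 2527 + 1080 + 485 = 4680
L = 4953 / 4680 × 100 = 105.8333
Paasche component (current-period weights):
ΣP(Q2 2012)Q(Q2 2012) = 2×378 + 27×132 + 16×102 + 4×93 = 756 + 3564 + 1632 + 372 = 6324
ΣP(Q2 2012)Q(Q1 2012) = 2×294 + 27×133 + 16×90 + 4×97 = 588 + 3591 + 1440 + 388 = 6007
P = 6324 / 6007 × 100 = 105.2772
Fisher = √(L × P) = √(105.8333 × 105.2772) = 105.5549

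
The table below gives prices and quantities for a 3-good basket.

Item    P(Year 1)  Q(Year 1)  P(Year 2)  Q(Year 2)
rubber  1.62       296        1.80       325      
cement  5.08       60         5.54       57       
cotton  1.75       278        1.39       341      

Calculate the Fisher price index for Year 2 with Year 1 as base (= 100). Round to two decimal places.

97.90

Laspeyres component (base-period weights):
ΣP(Year 2)Q(Year 1) = 1.80×296 + 5.54×60 + 1.39×278 = 532.8 + 332.4 + 386.42 = 1251.62
ΣP(Year 1)Q(Year 1) = 1.62×296 + 5.08×60 + 1.75×278 = 479.52 + 304.8 + 486.5 = 1270.82
L = 1251.62 / 1270.82 × 100 = 98.4892
Paasche component (current-period weights):
ΣP(Year 2)Q(Year 2) = 1.80×325 + 5.54×57 + 1.39×341 = 585 + 315.78 + 473.99 = 1374.77
ΣP(Year 1)Q(Year 2) = 1.62×325 + 5.08×57 + 1.75×341 = 526.5 + 289.56 + 596.75 = 1412.81
P = 1374.77 / 1412.81 × 100 = 97.3075
Fisher = √(L × P) = √(98.4892 × 97.3075) = 97.8965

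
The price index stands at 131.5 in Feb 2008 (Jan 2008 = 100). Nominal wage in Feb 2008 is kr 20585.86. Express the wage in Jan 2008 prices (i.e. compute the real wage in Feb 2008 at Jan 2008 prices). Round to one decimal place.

Real = Nominal ÷ (Index/100) = 20585.86 ÷ (131.5/100)
     = 20585.86 ÷ 1.315 = 15654.6464

15654.6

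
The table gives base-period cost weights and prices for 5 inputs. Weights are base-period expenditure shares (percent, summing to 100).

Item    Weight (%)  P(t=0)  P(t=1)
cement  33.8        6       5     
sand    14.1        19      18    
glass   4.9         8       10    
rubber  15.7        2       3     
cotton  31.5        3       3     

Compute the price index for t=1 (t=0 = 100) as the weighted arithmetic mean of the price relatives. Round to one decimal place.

102.7

cement: 33.8 × (5/6) = 33.8 × 0.833333 = 28.1667
sand: 14.1 × (18/19) = 14.1 × 0.947368 = 13.3579
glass: 4.9 × (10/8) = 4.9 × 1.250000 = 6.1250
rubber: 15.7 × (3/2) = 15.7 × 1.500000 = 23.5500
cotton: 31.5 × (3/3) = 31.5 × 1.000000 = 31.5000
Index = Σ wᵢ·(p₁ᵢ/p₀ᵢ) = 28.1667 + 13.3579 + 6.1250 + 23.5500 + 31.5000 = 102.6996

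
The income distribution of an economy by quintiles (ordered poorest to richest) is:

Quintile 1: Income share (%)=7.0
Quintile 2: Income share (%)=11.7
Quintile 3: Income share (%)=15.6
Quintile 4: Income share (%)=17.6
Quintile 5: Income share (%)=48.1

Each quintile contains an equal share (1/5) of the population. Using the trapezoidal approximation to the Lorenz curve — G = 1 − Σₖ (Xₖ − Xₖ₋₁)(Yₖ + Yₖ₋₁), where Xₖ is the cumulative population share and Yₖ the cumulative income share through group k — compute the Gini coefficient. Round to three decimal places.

Cumulative income shares Yₖ: 0.0700, 0.1870, 0.3430, 0.5190, 1.0000
Σ (Xₖ−Xₖ₋₁)(Yₖ+Yₖ₋₁) = (1/5)(0.0700+0.0000) + (1/5)(0.1870+0.0700) + (1/5)(0.3430+0.1870) + (1/5)(0.5190+0.3430) + (1/5)(1.0000+0.5190)
  = 0.0140 + 0.0514 + 0.1060 + 0.1724 + 0.3038 = 0.6476
G = 1 − 0.6476 = 0.3524

0.352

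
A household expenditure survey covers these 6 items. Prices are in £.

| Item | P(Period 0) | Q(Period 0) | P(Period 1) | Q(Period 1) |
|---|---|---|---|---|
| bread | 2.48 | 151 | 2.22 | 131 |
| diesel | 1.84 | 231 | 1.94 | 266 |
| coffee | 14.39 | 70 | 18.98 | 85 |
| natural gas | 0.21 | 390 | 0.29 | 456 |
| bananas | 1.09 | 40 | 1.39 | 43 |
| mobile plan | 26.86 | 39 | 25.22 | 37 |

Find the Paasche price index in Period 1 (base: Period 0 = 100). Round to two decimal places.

111.70

Paasche price index uses current-period quantities as weights.
ΣP(Period 1)·Q(Period 1) = 2.22×131 + 1.94×266 + 18.98×85 + 0.29×456 + 1.39×43 + 25.22×37 = 290.82 + 516.04 + 1613.3 + 132.24 + 59.77 + 933.14 = 3545.31
ΣP(Period 0)·Q(Period 1) = 2.48×131 + 1.84×266 + 14.39×85 + 0.21×456 + 1.09×43 + 26.86×37 = 324.88 + 489.44 + 1223.15 + 95.76 + 46.87 + 993.82 = 3173.92
Index = 3545.31 / 3173.92 × 100 = 111.7013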